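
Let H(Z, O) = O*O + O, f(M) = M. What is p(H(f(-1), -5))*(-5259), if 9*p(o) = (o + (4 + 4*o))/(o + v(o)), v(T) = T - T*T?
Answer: 22789/135 ≈ 168.81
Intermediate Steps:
H(Z, O) = O + O² (H(Z, O) = O² + O = O + O²)
v(T) = T - T²
p(o) = (4 + 5*o)/(9*(o + o*(1 - o))) (p(o) = ((o + (4 + 4*o))/(o + o*(1 - o)))/9 = ((4 + 5*o)/(o + o*(1 - o)))/9 = (4 + 5*o)/(9*(o + o*(1 - o))))
p(H(f(-1), -5))*(-5259) = ((-4 - (-25)*(1 - 5))/(9*((-5*(1 - 5)))*(-2 - 5*(1 - 5))))*(-5259) = ((-4 - (-25)*(-4))/(9*((-5*(-4)))*(-2 - 5*(-4))))*(-5259) = ((⅑)*(-4 - 5*20)/(20*(-2 + 20)))*(-5259) = ((⅑)*(1/20)*(-4 - 100)/18)*(-5259) = ((⅑)*(1/20)*(1/18)*(-104))*(-5259) = -13/405*(-5259) = 22789/135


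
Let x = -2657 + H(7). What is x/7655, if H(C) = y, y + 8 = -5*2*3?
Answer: -539/1531 ≈ -0.35206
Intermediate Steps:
y = -38 (y = -8 - 5*2*3 = -8 - 10*3 = -8 - 30 = -38)
H(C) = -38
x = -2695 (x = -2657 - 38 = -2695)
x/7655 = -2695/7655 = -2695*1/7655 = -539/1531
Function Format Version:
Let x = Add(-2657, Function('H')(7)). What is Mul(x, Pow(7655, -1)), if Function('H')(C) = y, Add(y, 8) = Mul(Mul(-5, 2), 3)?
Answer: Rational(-539, 1531) ≈ -0.35206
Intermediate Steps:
y = -38 (y = Add(-8, Mul(Mul(-5, 2), 3)) = Add(-8, Mul(-10, 3)) = Add(-8, -30) = -38)
Function('H')(C) = -38
x = -2695 (x = Add(-2657, -38) = -2695)
Mul(x, Pow(7655, -1)) = Mul(-2695, Pow(7655, -1)) = Mul(-2695, Rational(1, 7655)) = Rational(-539, 1531)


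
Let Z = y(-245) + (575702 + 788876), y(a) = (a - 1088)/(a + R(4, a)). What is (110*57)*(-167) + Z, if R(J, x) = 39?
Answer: 65403861/206 ≈ 3.1749e+5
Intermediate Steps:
y(a) = (-1088 + a)/(39 + a) (y(a) = (a - 1088)/(a + 39) = (-1088 + a)/(39 + a))
Z = 281104401/206 (Z = (-1088 - 245)/(39 - 245) + (575702 + 788876) = -1333/(-206) + 1364578 = -1/206*(-1333) + 1364578 = 1333/206 + 1364578 = 281104401/206 ≈ 1.3646e+6)
(110*57)*(-167) + Z = (110*57)*(-167) + 281104401/206 = 6270*(-167) + 281104401/206 = -1047090 + 281104401/206 = 65403861/206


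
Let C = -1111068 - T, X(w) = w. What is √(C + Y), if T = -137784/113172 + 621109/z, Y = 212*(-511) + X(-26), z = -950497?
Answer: I*√97987747612452853558926343/8964137207 ≈ 1104.3*I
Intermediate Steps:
Y = -108358 (Y = 212*(-511) - 26 = -108332 - 26 = -108358)
T = -16771285533/8964137207 (T = -137784/113172 + 621109/(-950497) = -137784*1/113172 + 621109*(-1/950497) = -11482/9431 - 621109/950497 = -16771285533/8964137207 ≈ -1.8709)
C = -9959749227021543/8964137207 (C = -1111068 - 1*(-16771285533/8964137207) = -1111068 + 16771285533/8964137207 = -9959749227021543/8964137207 ≈ -1.1111e+6)
√(C + Y) = √(-9959749227021543/8964137207 - 108358) = √(-10931085206497649/8964137207) = I*√97987747612452853558926343/8964137207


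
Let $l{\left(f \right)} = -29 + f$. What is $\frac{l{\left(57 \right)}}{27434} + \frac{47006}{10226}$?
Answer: $\frac{322462233}{70135021} \approx 4.5977$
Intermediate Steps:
$\frac{l{\left(57 \right)}}{27434} + \frac{47006}{10226} = \frac{-29 + 57}{27434} + \frac{47006}{10226} = 28 \cdot \frac{1}{27434} + 47006 \cdot \frac{1}{10226} = \frac{14}{13717} + \frac{23503}{5113} = \frac{322462233}{70135021}$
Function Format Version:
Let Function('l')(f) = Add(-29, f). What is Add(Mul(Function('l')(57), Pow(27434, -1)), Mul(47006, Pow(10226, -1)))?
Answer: Rational(322462233, 70135021) ≈ 4.5977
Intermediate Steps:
Add(Mul(Function('l')(57), Pow(27434, -1)), Mul(47006, Pow(10226, -1))) = Add(Mul(Add(-29, 57), Pow(27434, -1)), Mul(47006, Pow(10226, -1))) = Add(Mul(28, Rational(1, 27434)), Mul(47006, Rational(1, 10226))) = Add(Rational(14, 13717), Rational(23503, 5113)) = Rational(322462233, 70135021)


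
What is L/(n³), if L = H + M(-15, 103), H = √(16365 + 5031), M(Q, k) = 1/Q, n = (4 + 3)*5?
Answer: -1/643125 + 2*√5349/42875 ≈ 0.0034101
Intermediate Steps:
n = 35 (n = 7*5 = 35)
H = 2*√5349 (H = √21396 = 2*√5349 ≈ 146.27)
L = -1/15 + 2*√5349 (L = 2*√5349 + 1/(-15) = 2*√5349 - 1/15 = -1/15 + 2*√5349 ≈ 146.21)
L/(n³) = (-1/15 + 2*√5349)/(35³) = (-1/15 + 2*√5349)/42875 = (-1/15 + 2*√5349)*(1/42875) = -1/643125 + 2*√5349/42875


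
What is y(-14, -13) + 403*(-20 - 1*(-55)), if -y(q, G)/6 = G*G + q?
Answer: 13175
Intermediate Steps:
y(q, G) = -6*q - 6*G² (y(q, G) = -6*(G*G + q) = -6*(G² + q) = -6*(q + G²) = -6*q - 6*G²)
y(-14, -13) + 403*(-20 - 1*(-55)) = (-6*(-14) - 6*(-13)²) + 403*(-20 - 1*(-55)) = (84 - 6*169) + 403*(-20 + 55) = (84 - 1014) + 403*35 = -930 + 14105 = 13175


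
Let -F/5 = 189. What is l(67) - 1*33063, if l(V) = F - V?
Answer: -34075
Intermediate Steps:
F = -945 (F = -5*189 = -945)
l(V) = -945 - V
l(67) - 1*33063 = (-945 - 1*67) - 1*33063 = (-945 - 67) - 33063 = -1012 - 33063 = -34075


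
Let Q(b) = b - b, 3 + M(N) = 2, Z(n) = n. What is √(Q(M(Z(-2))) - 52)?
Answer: 2*I*√13 ≈ 7.2111*I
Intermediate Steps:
M(N) = -1 (M(N) = -3 + 2 = -1)
Q(b) = 0
√(Q(M(Z(-2))) - 52) = √(0 - 52) = √(-52) = 2*I*√13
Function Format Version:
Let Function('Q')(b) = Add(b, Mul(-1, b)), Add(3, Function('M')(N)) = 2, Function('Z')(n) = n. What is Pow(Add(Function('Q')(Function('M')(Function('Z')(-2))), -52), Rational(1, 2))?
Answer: Mul(2, I, Pow(13, Rational(1, 2))) ≈ Mul(7.2111, I)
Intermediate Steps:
Function('M')(N) = -1 (Function('M')(N) = Add(-3, 2) = -1)
Function('Q')(b) = 0
Pow(Add(Function('Q')(Function('M')(Function('Z')(-2))), -52), Rational(1, 2)) = Pow(Add(0, -52), Rational(1, 2)) = Pow(-52, Rational(1, 2)) = Mul(2, I, Pow(13, Rational(1, 2)))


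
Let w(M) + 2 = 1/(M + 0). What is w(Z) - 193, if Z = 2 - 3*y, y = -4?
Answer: -2729/14 ≈ -194.93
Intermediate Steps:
Z = 14 (Z = 2 - 3*(-4) = 2 + 12 = 14)
w(M) = -2 + 1/M (w(M) = -2 + 1/(M + 0) = -2 + 1/M)
w(Z) - 193 = (-2 + 1/14) - 193 = -27/14 - 193 = -2729/14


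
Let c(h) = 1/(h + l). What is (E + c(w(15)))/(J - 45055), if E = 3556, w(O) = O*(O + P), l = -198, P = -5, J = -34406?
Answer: -170687/3814128 ≈ -0.044751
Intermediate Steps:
w(O) = O*(-5 + O) (w(O) = O*(O - 5) = O*(-5 + O))
c(h) = 1/(-198 + h) (c(h) = 1/(h - 198) = 1/(-198 + h))
(E + c(w(15)))/(J - 45055) = (3556 + 1/(-198 + 15*(-5 + 15)))/(-34406 - 45055) = (3556 + 1/(-198 + 15*10))/(-79461) = (3556 + 1/(-198 + 150))*(-1/79461) = (3556 + 1/(-48))*(-1/79461) = (3556 - 1/48)*(-1/79461) = (170687/48)*(-1/79461) = -170687/3814128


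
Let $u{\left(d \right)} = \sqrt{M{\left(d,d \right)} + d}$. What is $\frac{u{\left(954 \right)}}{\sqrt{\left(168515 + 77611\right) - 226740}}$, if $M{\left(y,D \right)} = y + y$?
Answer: $\frac{\sqrt{19027}}{359} \approx 0.38423$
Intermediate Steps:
$M{\left(y,D \right)} = 2 y$
$u{\left(d \right)} = \sqrt{3} \sqrt{d}$ ($u{\left(d \right)} = \sqrt{2 d + d} = \sqrt{3 d} = \sqrt{3} \sqrt{d}$)
$\frac{u{\left(954 \right)}}{\sqrt{\left(168515 + 77611\right) - 226740}} = \frac{\sqrt{3} \sqrt{954}}{\sqrt{\left(168515 + 77611\right) - 226740}} = \frac{\sqrt{3} \cdot 3 \sqrt{106}}{\sqrt{246126 - 226740}} = \frac{3 \sqrt{318}}{\sqrt{19386}} = \frac{3 \sqrt{318}}{3 \sqrt{2154}} = 3 \sqrt{318} \frac{\sqrt{2154}}{6462} = \frac{\sqrt{19027}}{359}$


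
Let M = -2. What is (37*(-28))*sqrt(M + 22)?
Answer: -2072*sqrt(5) ≈ -4633.1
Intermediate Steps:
(37*(-28))*sqrt(M + 22) = (37*(-28))*sqrt(-2 + 22) = -2072*sqrt(5)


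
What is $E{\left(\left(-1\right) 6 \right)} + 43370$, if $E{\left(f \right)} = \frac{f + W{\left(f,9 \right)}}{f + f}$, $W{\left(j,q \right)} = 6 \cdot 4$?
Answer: $\frac{86737}{2} \approx 43369.0$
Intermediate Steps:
$W{\left(j,q \right)} = 24$
$E{\left(f \right)} = \frac{24 + f}{2 f}$ ($E{\left(f \right)} = \frac{f + 24}{f + f} = \frac{24 + f}{2 f}$)
$E{\left(\left(-1\right) 6 \right)} + 43370 = \frac{24 - 6}{2 \left(\left(-1\right) 6\right)} + 43370 = \frac{24 - 6}{2 \left(-6\right)} + 43370 = \frac{1}{2} \left(- \frac{1}{6}\right) 18 + 43370 = - \frac{3}{2} + 43370 = \frac{86737}{2}$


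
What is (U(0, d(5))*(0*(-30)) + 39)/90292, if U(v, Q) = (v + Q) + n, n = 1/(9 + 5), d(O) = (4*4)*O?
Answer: 39/90292 ≈ 0.00043193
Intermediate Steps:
d(O) = 16*O
n = 1/14 ≈ 0.071429
U(v, Q) = 1/14 + Q + v (U(v, Q) = (v + Q) + 1/14 = (Q + v) + 1/14 = 1/14 + Q + v)
(U(0, d(5))*(0*(-30)) + 39)/90292 = ((1/14 + 16*5 + 0)*(0*(-30)) + 39)/90292 = ((1/14 + 80 + 0)*0 + 39)*(1/90292) = ((1121/14)*0 + 39)*(1/90292) = (0 + 39)*(1/90292) = 39*(1/90292) = 39/90292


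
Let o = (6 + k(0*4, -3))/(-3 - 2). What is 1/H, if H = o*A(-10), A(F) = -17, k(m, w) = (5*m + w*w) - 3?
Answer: 5/204 ≈ 0.024510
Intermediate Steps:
k(m, w) = -3 + w² + 5*m (k(m, w) = (5*m + w²) - 3 = (w² + 5*m) - 3 = -3 + w² + 5*m)
o = -12/5 (o = (6 + (-3 + (-3)² + 5*(0*4)))/(-3 - 2) = (6 + (-3 + 9 + 5*0))/(-5) = (6 + (-3 + 9 + 0))*(-⅕) = (6 + 6)*(-⅕) = 12*(-⅕) = -12/5 ≈ -2.4000)
H = 204/5 (H = -12/5*(-17) = 204/5 ≈ 40.800)
1/H = 1/(204/5) = 5/204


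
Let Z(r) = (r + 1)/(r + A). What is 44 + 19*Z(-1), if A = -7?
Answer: 44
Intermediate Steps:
Z(r) = (1 + r)/(-7 + r) (Z(r) = (r + 1)/(r - 7) = (1 + r)/(-7 + r))
44 + 19*Z(-1) = 44 + 19*((1 - 1)/(-7 - 1)) = 44 + 19*(0/(-8)) = 44 + 19*(-1/8*0) = 44 + 19*0 = 44 + 0 = 44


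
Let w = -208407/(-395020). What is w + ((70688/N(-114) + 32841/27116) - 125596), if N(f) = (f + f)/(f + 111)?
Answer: -1585695995355502/12719742755 ≈ -1.2466e+5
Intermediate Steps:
N(f) = 2*f/(111 + f) (N(f) = (2*f)/(111 + f) = 2*f/(111 + f))
w = 208407/395020 (w = -208407*(-1/395020) = 208407/395020 ≈ 0.52759)
w + ((70688/N(-114) + 32841/27116) - 125596) = 208407/395020 + ((70688/((2*(-114)/(111 - 114))) + 32841/27116) - 125596) = 208407/395020 + ((70688/((2*(-114)/(-3))) + 32841*(1/27116)) - 125596) = 208407/395020 + ((70688/((2*(-114)*(-1/3))) + 32841/27116) - 125596) = 208407/395020 + ((70688/76 + 32841/27116) - 125596) = 208407/395020 + ((70688*(1/76) + 32841/27116) - 125596) = 208407/395020 + ((17672/19 + 32841/27116) - 125596) = 208407/395020 + (479817931/515204 - 125596) = 208407/395020 - 64227743653/515204 = -1585695995355502/12719742755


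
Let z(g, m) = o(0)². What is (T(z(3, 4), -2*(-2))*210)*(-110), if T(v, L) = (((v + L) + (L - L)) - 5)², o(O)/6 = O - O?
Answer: -23100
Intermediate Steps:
o(O) = 0 (o(O) = 6*(O - O) = 6*0 = 0)
z(g, m) = 0 (z(g, m) = 0² = 0)
T(v, L) = (-5 + L + v)² (T(v, L) = (((L + v) + 0) - 5)² = ((L + v) - 5)² = (-5 + L + v)²)
(T(z(3, 4), -2*(-2))*210)*(-110) = ((-5 - 2*(-2) + 0)²*210)*(-110) = ((-5 + 4 + 0)²*210)*(-110) = ((-1)²*210)*(-110) = (1*210)*(-110) = 210*(-110) = -23100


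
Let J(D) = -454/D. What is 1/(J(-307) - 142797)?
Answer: -307/43838225 ≈ -7.0030e-6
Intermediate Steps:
1/(J(-307) - 142797) = 1/(-454/(-307) - 142797) = 1/(-454*(-1/307) - 142797) = 1/(454/307 - 142797) = 1/(-43838225/307) = -307/43838225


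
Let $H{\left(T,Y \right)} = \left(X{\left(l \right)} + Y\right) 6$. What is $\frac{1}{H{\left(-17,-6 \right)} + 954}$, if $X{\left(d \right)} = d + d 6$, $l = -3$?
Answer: $\frac{1}{792} \approx 0.0012626$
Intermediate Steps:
$X{\left(d \right)} = 7 d$ ($X{\left(d \right)} = d + 6 d = 7 d$)
$H{\left(T,Y \right)} = -126 + 6 Y$ ($H{\left(T,Y \right)} = \left(7 \left(-3\right) + Y\right) 6 = \left(-21 + Y\right) 6 = -126 + 6 Y$)
$\frac{1}{H{\left(-17,-6 \right)} + 954} = \frac{1}{\left(-126 + 6 \left(-6\right)\right) + 954} = \frac{1}{\left(-126 - 36\right) + 954} = \frac{1}{-162 + 954} = \frac{1}{792}$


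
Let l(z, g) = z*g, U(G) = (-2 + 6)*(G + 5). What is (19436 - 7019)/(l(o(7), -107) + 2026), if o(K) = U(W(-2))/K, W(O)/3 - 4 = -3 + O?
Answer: 28973/4442 ≈ 6.5225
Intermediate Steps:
W(O) = 3 + 3*O (W(O) = 12 + 3*(-3 + O) = 12 + (-9 + 3*O) = 3 + 3*O)
U(G) = 20 + 4*G (U(G) = 4*(5 + G) = 20 + 4*G)
o(K) = 8/K (o(K) = (20 + 4*(3 + 3*(-2)))/K = (20 + 4*(3 - 6))/K = (20 + 4*(-3))/K = (20 - 12)/K = 8/K)
l(z, g) = g*z
(19436 - 7019)/(l(o(7), -107) + 2026) = (19436 - 7019)/(-856/7 + 2026) = 12417/(-856/7 + 2026) = 12417/(13326/7) = 12417*(7/13326) = 28973/4442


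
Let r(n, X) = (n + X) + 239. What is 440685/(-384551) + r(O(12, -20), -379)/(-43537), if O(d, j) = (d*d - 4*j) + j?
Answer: -19210714109/16742196887 ≈ -1.1474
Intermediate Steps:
O(d, j) = d² - 3*j (O(d, j) = (d² - 4*j) + j = d² - 3*j)
r(n, X) = 239 + X + n (r(n, X) = (X + n) + 239 = 239 + X + n)
440685/(-384551) + r(O(12, -20), -379)/(-43537) = 440685/(-384551) + (239 - 379 + (12² - 3*(-20)))/(-43537) = 440685*(-1/384551) + (239 - 379 + (144 + 60))*(-1/43537) = -440685/384551 + (239 - 379 + 204)*(-1/43537) = -440685/384551 + 64*(-1/43537) = -440685/384551 - 64/43537 = -19210714109/16742196887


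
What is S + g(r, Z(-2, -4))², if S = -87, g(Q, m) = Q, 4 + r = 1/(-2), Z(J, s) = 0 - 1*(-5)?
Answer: -267/4 ≈ -66.750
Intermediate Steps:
Z(J, s) = 5 (Z(J, s) = 0 + 5 = 5)
r = -9/2 (r = -4 + 1/(-2) = -4 + 1*(-½) = -4 - ½ = -9/2 ≈ -4.5000)
S + g(r, Z(-2, -4))² = -87 + (-9/2)² = -87 + 81/4 = -267/4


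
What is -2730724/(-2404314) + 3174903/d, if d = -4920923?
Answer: 2902109403355/5915722030911 ≈ 0.49058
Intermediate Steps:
-2730724/(-2404314) + 3174903/d = -2730724/(-2404314) + 3174903/(-4920923) = -2730724*(-1/2404314) + 3174903*(-1/4920923) = 1365362/1202157 - 3174903/4920923 = 2902109403355/5915722030911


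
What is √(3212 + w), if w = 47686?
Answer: √50898 ≈ 225.61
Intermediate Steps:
√(3212 + w) = √(3212 + 47686) = √50898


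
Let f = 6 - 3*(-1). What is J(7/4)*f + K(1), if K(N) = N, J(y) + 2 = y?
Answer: -5/4 ≈ -1.2500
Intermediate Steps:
J(y) = -2 + y
f = 9 (f = 6 + 3 = 9)
J(7/4)*f + K(1) = (-2 + 7/4)*9 + 1 = -1/4*9 + 1 = -9/4 + 1 = -5/4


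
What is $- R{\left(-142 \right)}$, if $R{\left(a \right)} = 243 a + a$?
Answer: $34648$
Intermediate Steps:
$R{\left(a \right)} = 244 a$
$- R{\left(-142 \right)} = - 244 \left(-142\right) = \left(-1\right) \left(-34648\right) = 34648$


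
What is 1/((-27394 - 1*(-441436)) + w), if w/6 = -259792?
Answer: -1/1144710 ≈ -8.7358e-7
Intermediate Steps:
w = -1558752 (w = 6*(-259792) = -1558752)
1/((-27394 - 1*(-441436)) + w) = 1/((-27394 - 1*(-441436)) - 1558752) = 1/((-27394 + 441436) - 1558752) = 1/(414042 - 1558752) = 1/(-1144710) = -1/1144710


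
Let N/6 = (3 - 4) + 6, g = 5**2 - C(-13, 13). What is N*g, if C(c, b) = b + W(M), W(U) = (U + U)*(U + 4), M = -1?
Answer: 540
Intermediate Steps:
W(U) = 2*U*(4 + U) (W(U) = (2*U)*(4 + U) = 2*U*(4 + U))
C(c, b) = -6 + b (C(c, b) = b + 2*(-1)*(4 - 1) = b + 2*(-1)*3 = b - 6 = -6 + b)
g = 18 (g = 5**2 - (-6 + 13) = 25 - 1*7 = 25 - 7 = 18)
N = 30 (N = 6*((3 - 4) + 6) = 6*(-1 + 6) = 6*5 = 30)
N*g = 30*18 = 540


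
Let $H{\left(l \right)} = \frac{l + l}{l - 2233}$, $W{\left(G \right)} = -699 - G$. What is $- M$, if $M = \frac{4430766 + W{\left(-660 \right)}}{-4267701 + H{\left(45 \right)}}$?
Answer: $\frac{538579482}{518762771} \approx 1.0382$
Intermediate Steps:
$H{\left(l \right)} = \frac{2 l}{-2233 + l}$
$M = - \frac{538579482}{518762771}$ ($M = \frac{4430766 - 39}{-4267701 + 2 \cdot 45 \frac{1}{-2233 + 45}} = \frac{4430766 + \left(-699 + 660\right)}{-4267701 + 2 \cdot 45 \frac{1}{-2188}} = \frac{4430766 - 39}{-4267701 + 2 \cdot 45 \left(- \frac{1}{2188}\right)} = \frac{4430727}{-4267701 - \frac{45}{1094}} = \frac{4430727}{- \frac{4668864939}{1094}} = 4430727 \left(- \frac{1094}{4668864939}\right) = - \frac{538579482}{518762771} \approx -1.0382$)
$- M = \left(-1\right) \left(- \frac{538579482}{518762771}\right) = \frac{538579482}{518762771}$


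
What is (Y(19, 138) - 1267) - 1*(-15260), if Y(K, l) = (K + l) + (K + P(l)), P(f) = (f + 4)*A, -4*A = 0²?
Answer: 14169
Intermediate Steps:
A = 0 (A = -¼*0² = -¼*0 = 0)
P(f) = 0 (P(f) = (f + 4)*0 = (4 + f)*0 = 0)
Y(K, l) = l + 2*K (Y(K, l) = (K + l) + (K + 0) = (K + l) + K = l + 2*K)
(Y(19, 138) - 1267) - 1*(-15260) = ((138 + 2*19) - 1267) - 1*(-15260) = ((138 + 38) - 1267) + 15260 = (176 - 1267) + 15260 = -1091 + 15260 = 14169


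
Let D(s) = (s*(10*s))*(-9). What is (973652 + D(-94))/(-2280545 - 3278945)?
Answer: -89206/2779745 ≈ -0.032091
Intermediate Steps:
D(s) = -90*s² (D(s) = (10*s²)*(-9) = -90*s²)
(973652 + D(-94))/(-2280545 - 3278945) = (973652 - 90*(-94)²)/(-2280545 - 3278945) = (973652 - 90*8836)/(-5559490) = (973652 - 795240)*(-1/5559490) = 178412*(-1/5559490) = -89206/2779745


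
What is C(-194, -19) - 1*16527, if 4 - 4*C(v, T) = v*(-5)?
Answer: -33537/2 ≈ -16769.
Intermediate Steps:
C(v, T) = 1 + 5*v/4 (C(v, T) = 1 - v*(-5)/4 = 1 - (-5)*v/4 = 1 + 5*v/4)
C(-194, -19) - 1*16527 = (1 + (5/4)*(-194)) - 1*16527 = (1 - 485/2) - 16527 = -483/2 - 16527 = -33537/2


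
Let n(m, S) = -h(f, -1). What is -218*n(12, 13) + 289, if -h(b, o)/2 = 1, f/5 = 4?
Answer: -147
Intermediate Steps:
f = 20 (f = 5*4 = 20)
h(b, o) = -2 (h(b, o) = -2*1 = -2)
n(m, S) = 2 (n(m, S) = -1*(-2) = 2)
-218*n(12, 13) + 289 = -218*2 + 289 = -436 + 289 = -147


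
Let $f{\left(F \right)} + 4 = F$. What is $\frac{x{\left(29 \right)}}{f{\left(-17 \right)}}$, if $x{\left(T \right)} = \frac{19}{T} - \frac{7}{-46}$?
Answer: $- \frac{359}{9338} \approx -0.038445$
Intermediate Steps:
$x{\left(T \right)} = \frac{7}{46} + \frac{19}{T}$ ($x{\left(T \right)} = \frac{19}{T} - - \frac{7}{46} = \frac{19}{T} + \frac{7}{46} = \frac{7}{46} + \frac{19}{T}$)
$f{\left(F \right)} = -4 + F$
$\frac{x{\left(29 \right)}}{f{\left(-17 \right)}} = \frac{\frac{7}{46} + \frac{19}{29}}{-4 - 17} = \frac{\frac{7}{46} + 19 \cdot \frac{1}{29}}{-21} = \left(\frac{7}{46} + \frac{19}{29}\right) \left(- \frac{1}{21}\right) = \frac{1077}{1334} \left(- \frac{1}{21}\right) = - \frac{359}{9338}$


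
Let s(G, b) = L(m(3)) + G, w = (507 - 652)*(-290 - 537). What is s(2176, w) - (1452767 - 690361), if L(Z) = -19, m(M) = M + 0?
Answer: -760249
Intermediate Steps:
m(M) = M
w = 119915 (w = -145*(-827) = 119915)
s(G, b) = -19 + G
s(2176, w) - (1452767 - 690361) = (-19 + 2176) - (1452767 - 690361) = 2157 - 1*762406 = 2157 - 762406 = -760249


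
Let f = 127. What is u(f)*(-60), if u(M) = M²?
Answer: -967740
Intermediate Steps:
u(f)*(-60) = 127²*(-60) = 16129*(-60) = -967740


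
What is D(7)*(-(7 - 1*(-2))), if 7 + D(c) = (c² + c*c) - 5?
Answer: -774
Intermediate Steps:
D(c) = -12 + 2*c² (D(c) = -7 + ((c² + c*c) - 5) = -7 + ((c² + c²) - 5) = -7 + (2*c² - 5) = -7 + (-5 + 2*c²) = -12 + 2*c²)
D(7)*(-(7 - 1*(-2))) = (-12 + 2*7²)*(-(7 - 1*(-2))) = (-12 + 2*49)*(-(7 + 2)) = (-12 + 98)*(-1*9) = 86*(-9) = -774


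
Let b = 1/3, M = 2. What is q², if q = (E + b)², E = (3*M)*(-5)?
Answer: 62742241/81 ≈ 7.7460e+5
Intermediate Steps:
E = -30 (E = (3*2)*(-5) = 6*(-5) = -30)
b = ⅓ ≈ 0.33333
q = 7921/9 (q = (-30 + ⅓)² = (-89/3)² = 7921/9 ≈ 880.11)
q² = (7921/9)² = 62742241/81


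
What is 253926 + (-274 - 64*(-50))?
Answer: 256852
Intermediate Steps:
253926 + (-274 - 64*(-50)) = 253926 + (-274 + 3200) = 253926 + 2926 = 256852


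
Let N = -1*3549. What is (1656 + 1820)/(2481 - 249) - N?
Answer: 1981211/558 ≈ 3550.6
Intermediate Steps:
N = -3549
(1656 + 1820)/(2481 - 249) - N = (1656 + 1820)/(2481 - 249) - 1*(-3549) = 3476/2232 + 3549 = 3476*(1/2232) + 3549 = 869/558 + 3549 = 1981211/558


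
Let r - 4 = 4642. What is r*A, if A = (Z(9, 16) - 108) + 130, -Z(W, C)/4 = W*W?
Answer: -1403092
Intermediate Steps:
Z(W, C) = -4*W**2 (Z(W, C) = -4*W*W = -4*W**2)
r = 4646 (r = 4 + 4642 = 4646)
A = -302 (A = (-4*9**2 - 108) + 130 = (-4*81 - 108) + 130 = (-324 - 108) + 130 = -432 + 130 = -302)
r*A = 4646*(-302) = -1403092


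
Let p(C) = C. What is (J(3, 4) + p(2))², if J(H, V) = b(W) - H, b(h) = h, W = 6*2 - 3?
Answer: 64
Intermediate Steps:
W = 9 (W = 12 - 3 = 9)
J(H, V) = 9 - H
(J(3, 4) + p(2))² = ((9 - 1*3) + 2)² = ((9 - 3) + 2)² = (6 + 2)² = 8² = 64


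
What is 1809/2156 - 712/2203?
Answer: 2450155/4749668 ≈ 0.51586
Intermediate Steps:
1809/2156 - 712/2203 = 2450155/4749668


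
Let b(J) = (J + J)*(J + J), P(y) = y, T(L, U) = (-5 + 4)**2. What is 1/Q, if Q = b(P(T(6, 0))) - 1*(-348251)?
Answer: 1/348255 ≈ 2.8715e-6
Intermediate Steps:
T(L, U) = 1 (T(L, U) = (-1)**2 = 1)
b(J) = 4*J**2 (b(J) = (2*J)*(2*J) = 4*J**2)
Q = 348255 (Q = 4*1**2 - 1*(-348251) = 4*1 + 348251 = 4 + 348251 = 348255)
1/Q = 1/348255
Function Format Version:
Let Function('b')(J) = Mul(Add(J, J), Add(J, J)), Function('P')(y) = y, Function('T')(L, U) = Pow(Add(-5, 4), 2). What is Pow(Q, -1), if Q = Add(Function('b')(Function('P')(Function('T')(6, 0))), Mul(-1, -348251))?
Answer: Rational(1, 348255) ≈ 2.8715e-6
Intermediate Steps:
Function('T')(L, U) = 1 (Function('T')(L, U) = Pow(-1, 2) = 1)
Function('b')(J) = Mul(4, Pow(J, 2)) (Function('b')(J) = Mul(Mul(2, J), Mul(2, J)) = Mul(4, Pow(J, 2)))
Q = 348255 (Q = Add(Mul(4, Pow(1, 2)), Mul(-1, -348251)) = Add(Mul(4, 1), 348251) = Add(4, 348251) = 348255)
Pow(Q, -1) = Pow(348255, -1) = Rational(1, 348255)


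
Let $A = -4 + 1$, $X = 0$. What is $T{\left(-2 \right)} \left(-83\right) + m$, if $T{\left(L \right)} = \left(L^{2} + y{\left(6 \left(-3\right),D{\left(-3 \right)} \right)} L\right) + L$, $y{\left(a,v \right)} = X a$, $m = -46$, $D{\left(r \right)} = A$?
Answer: $-212$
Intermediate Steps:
$A = -3$
$D{\left(r \right)} = -3$
$y{\left(a,v \right)} = 0$ ($y{\left(a,v \right)} = 0 a = 0$)
$T{\left(L \right)} = L + L^{2}$ ($T{\left(L \right)} = \left(L^{2} + 0 L\right) + L = \left(L^{2} + 0\right) + L = L^{2} + L = L + L^{2}$)
$T{\left(-2 \right)} \left(-83\right) + m = - 2 \left(1 - 2\right) \left(-83\right) - 46 = \left(-2\right) \left(-1\right) \left(-83\right) - 46 = 2 \left(-83\right) - 46 = -166 - 46 = -212$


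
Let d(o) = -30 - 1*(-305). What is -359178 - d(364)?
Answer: -359453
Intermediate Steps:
d(o) = 275 (d(o) = -30 + 305 = 275)
-359178 - d(364) = -359178 - 1*275 = -359178 - 275 = -359453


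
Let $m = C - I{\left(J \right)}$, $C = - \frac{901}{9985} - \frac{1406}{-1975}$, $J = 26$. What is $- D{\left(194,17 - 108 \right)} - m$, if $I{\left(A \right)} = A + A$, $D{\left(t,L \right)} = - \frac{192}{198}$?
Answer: $\frac{6813330829}{130154475} \approx 52.348$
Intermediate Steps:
$D{\left(t,L \right)} = - \frac{32}{33}$ ($D{\left(t,L \right)} = \left(-192\right) \frac{1}{198} = - \frac{32}{33}$)
$I{\left(A \right)} = 2 A$
$C = \frac{2451887}{3944075}$ ($C = \left(-901\right) \frac{1}{9985} - - \frac{1406}{1975} = - \frac{901}{9985} + \frac{1406}{1975} = \frac{2451887}{3944075} \approx 0.62166$)
$m = - \frac{202640013}{3944075}$ ($m = \frac{2451887}{3944075} - 2 \cdot 26 = \frac{2451887}{3944075} - 52 = - \frac{202640013}{3944075} \approx -51.378$)
$- D{\left(194,17 - 108 \right)} - m = \left(-1\right) \left(- \frac{32}{33}\right) - - \frac{202640013}{3944075} = \frac{32}{33} + \frac{202640013}{3944075} = \frac{6813330829}{130154475}$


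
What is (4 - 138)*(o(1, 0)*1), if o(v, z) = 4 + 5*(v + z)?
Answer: -1206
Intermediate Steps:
o(v, z) = 4 + 5*v + 5*z (o(v, z) = 4 + (5*v + 5*z) = 4 + 5*v + 5*z)
(4 - 138)*(o(1, 0)*1) = (4 - 138)*((4 + 5*1 + 5*0)*1) = -134*(4 + 5 + 0) = -1206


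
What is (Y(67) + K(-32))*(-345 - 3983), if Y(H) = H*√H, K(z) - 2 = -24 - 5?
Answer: 116856 - 289976*√67 ≈ -2.2567e+6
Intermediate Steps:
K(z) = -27 (K(z) = 2 + (-24 - 5) = 2 - 29 = -27)
Y(H) = H^(3/2)
(Y(67) + K(-32))*(-345 - 3983) = (67^(3/2) - 27)*(-345 - 3983) = (67*√67 - 27)*(-4328) = (-27 + 67*√67)*(-4328) = 116856 - 289976*√67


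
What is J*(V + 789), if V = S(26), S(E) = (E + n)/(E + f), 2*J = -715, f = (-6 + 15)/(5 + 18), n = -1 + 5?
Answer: -342923295/1214 ≈ -2.8247e+5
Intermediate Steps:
n = 4
f = 9/23 ≈ 0.39130
J = -715/2 (J = (½)*(-715) = -715/2 ≈ -357.50)
S(E) = (4 + E)/(9/23 + E) (S(E) = (E + 4)/(E + 9/23) = (4 + E)/(9/23 + E))
V = 690/607 (V = 23*(4 + 26)/(9 + 23*26) = 23*30/(9 + 598) = 23*30/607 = 23*(1/607)*30 = 690/607 ≈ 1.1367)
J*(V + 789) = -715*(690/607 + 789)/2 = -715/2*479613/607 = -342923295/1214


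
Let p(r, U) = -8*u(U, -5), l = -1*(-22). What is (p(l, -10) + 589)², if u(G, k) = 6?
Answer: 292681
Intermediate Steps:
l = 22
p(r, U) = -48 (p(r, U) = -8*6 = -48)
(p(l, -10) + 589)² = (-48 + 589)² = 541² = 292681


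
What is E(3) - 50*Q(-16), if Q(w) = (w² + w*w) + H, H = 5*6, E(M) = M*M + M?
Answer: -27088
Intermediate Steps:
E(M) = M + M² (E(M) = M² + M = M + M²)
H = 30
Q(w) = 30 + 2*w² (Q(w) = (w² + w*w) + 30 = (w² + w²) + 30 = 2*w² + 30 = 30 + 2*w²)
E(3) - 50*Q(-16) = 3*(1 + 3) - 50*(30 + 2*(-16)²) = 3*4 - 50*(30 + 2*256) = 12 - 50*(30 + 512) = 12 - 50*542 = 12 - 27100 = -27088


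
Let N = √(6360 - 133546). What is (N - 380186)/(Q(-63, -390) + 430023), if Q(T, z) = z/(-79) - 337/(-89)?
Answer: -1336543883/1511776523 + 7031*I*√127186/3023553046 ≈ -0.88409 + 0.00082931*I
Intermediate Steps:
Q(T, z) = 337/89 - z/79 (Q(T, z) = z*(-1/79) - 337*(-1/89) = -z/79 + 337/89 = 337/89 - z/79)
N = I*√127186 (N = √(-127186) = I*√127186 ≈ 356.63*I)
(N - 380186)/(Q(-63, -390) + 430023) = (I*√127186 - 380186)/((337/89 - 1/79*(-390)) + 430023) = (-380186 + I*√127186)/((337/89 + 390/79) + 430023) = (-380186 + I*√127186)/(61333/7031 + 430023) = (-380186 + I*√127186)/(3023553046/7031) = (-380186 + I*√127186)*(7031/3023553046) = -1336543883/1511776523 + 7031*I*√127186/3023553046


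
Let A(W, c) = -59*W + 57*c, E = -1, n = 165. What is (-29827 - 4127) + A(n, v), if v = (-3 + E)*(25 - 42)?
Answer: -39813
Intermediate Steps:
v = 68 (v = (-3 - 1)*(25 - 42) = -4*(-17) = 68)
(-29827 - 4127) + A(n, v) = (-29827 - 4127) + (-59*165 + 57*68) = -33954 + (-9735 + 3876) = -33954 - 5859 = -39813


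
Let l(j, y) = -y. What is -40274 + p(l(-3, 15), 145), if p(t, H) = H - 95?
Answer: -40224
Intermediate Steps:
p(t, H) = -95 + H
-40274 + p(l(-3, 15), 145) = -40274 + (-95 + 145) = -40274 + 50 = -40224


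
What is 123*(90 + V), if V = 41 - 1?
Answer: 15990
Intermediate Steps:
V = 40
123*(90 + V) = 123*(90 + 40) = 123*130 = 15990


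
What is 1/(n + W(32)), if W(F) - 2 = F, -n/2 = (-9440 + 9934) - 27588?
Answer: 1/54222 ≈ 1.8443e-5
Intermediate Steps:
n = 54188 (n = -2*((-9440 + 9934) - 27588) = -2*(494 - 27588) = -2*(-27094) = 54188)
W(F) = 2 + F
1/(n + W(32)) = 1/(54188 + (2 + 32)) = 1/(54188 + 34) = 1/54222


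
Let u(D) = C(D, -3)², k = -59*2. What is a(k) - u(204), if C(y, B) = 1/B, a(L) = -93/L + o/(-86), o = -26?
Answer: 44723/45666 ≈ 0.97935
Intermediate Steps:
k = -118
a(L) = 13/43 - 93/L (a(L) = -93/L - 26/(-86) = -93/L - 26*(-1/86) = -93/L + 13/43 = 13/43 - 93/L)
u(D) = ⅑ (u(D) = (1/(-3))² = (-⅓)² = ⅑)
a(k) - u(204) = (13/43 - 93/(-118)) - 1*⅑ = (13/43 - 93*(-1/118)) - ⅑ = (13/43 + 93/118) - ⅑ = 5533/5074 - ⅑ = 44723/45666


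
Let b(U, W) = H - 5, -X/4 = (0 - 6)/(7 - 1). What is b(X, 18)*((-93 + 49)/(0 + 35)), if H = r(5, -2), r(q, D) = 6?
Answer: -44/35 ≈ -1.2571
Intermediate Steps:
H = 6
X = 4 (X = -4*(0 - 6)/(7 - 1) = -(-24)/6 = -4*(-1) = 4)
b(U, W) = 1 (b(U, W) = 6 - 5 = 1)
b(X, 18)*((-93 + 49)/(0 + 35)) = 1*((-93 + 49)/(0 + 35)) = 1*(-44/35) = -44/35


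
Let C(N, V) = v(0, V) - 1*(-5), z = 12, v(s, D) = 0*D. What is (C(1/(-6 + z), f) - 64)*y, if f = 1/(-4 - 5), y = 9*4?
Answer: -2124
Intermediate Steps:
v(s, D) = 0
y = 36
f = -1/9 (f = 1/(-9) = -1/9 ≈ -0.11111)
C(N, V) = 5 (C(N, V) = 0 - 1*(-5) = 0 + 5 = 5)
(C(1/(-6 + z), f) - 64)*y = (5 - 64)*36 = -59*36 = -2124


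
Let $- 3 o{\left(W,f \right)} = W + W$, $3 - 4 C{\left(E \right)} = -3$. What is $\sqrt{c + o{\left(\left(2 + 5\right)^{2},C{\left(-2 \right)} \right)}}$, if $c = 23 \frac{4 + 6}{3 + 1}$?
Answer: $\frac{\sqrt{894}}{6} \approx 4.9833$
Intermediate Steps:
$C{\left(E \right)} = \frac{3}{2}$ ($C{\left(E \right)} = \frac{3}{4} - - \frac{3}{4} = \frac{3}{4} + \frac{3}{4} = \frac{3}{2}$)
$o{\left(W,f \right)} = - \frac{2 W}{3}$ ($o{\left(W,f \right)} = - \frac{W + W}{3} = - \frac{2 W}{3}$)
$c = \frac{115}{2}$ ($c = 23 \cdot \frac{10}{4} = 23 \cdot 10 \cdot \frac{1}{4} = 23 \cdot \frac{5}{2} = \frac{115}{2} \approx 57.5$)
$\sqrt{c + o{\left(\left(2 + 5\right)^{2},C{\left(-2 \right)} \right)}} = \sqrt{\frac{115}{2} - \frac{2 \left(2 + 5\right)^{2}}{3}} = \sqrt{\frac{115}{2} - \frac{2 \cdot 7^{2}}{3}} = \sqrt{\frac{115}{2} - \frac{98}{3}} = \sqrt{\frac{149}{6}} = \frac{\sqrt{894}}{6}$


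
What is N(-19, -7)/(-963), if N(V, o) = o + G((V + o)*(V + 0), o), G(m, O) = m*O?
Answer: 385/107 ≈ 3.5981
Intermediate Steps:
G(m, O) = O*m
N(V, o) = o + V*o*(V + o) (N(V, o) = o + o*((V + o)*(V + 0)) = o + o*((V + o)*V) = o + o*(V*(V + o)) = o + V*o*(V + o))
N(-19, -7)/(-963) = -7*(1 - 19*(-19 - 7))/(-963) = -7*(1 - 19*(-26))*(-1/963) = -7*(1 + 494)*(-1/963) = -7*495*(-1/963) = -3465*(-1/963) = 385/107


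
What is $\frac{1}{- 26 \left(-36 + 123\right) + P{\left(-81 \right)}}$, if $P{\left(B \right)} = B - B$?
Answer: $- \frac{1}{2262} \approx -0.00044209$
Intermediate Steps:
$P{\left(B \right)} = 0$
$\frac{1}{- 26 \left(-36 + 123\right) + P{\left(-81 \right)}} = \frac{1}{- 26 \left(-36 + 123\right) + 0} = \frac{1}{\left(-26\right) 87 + 0} = \frac{1}{-2262 + 0} = \frac{1}{-2262} = - \frac{1}{2262}$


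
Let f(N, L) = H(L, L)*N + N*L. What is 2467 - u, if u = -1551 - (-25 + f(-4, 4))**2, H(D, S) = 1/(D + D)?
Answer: 22961/4 ≈ 5740.3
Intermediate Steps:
H(D, S) = 1/(2*D)
f(N, L) = L*N + N/(2*L) (f(N, L) = (1/(2*L))*N + N*L = N/(2*L) + L*N = L*N + N/(2*L))
u = -13093/4 (u = -1551 - (-25 + (4*(-4) + (1/2)*(-4)/4))**2 = -1551 - (-25 + (-16 + (1/2)*(-4)*(1/4)))**2 = -1551 - (-25 + (-16 - 1/2))**2 = -1551 - (-25 - 33/2)**2 = -1551 - (-83/2)**2 = -1551 - 1*6889/4 = -1551 - 6889/4 = -13093/4 ≈ -3273.3)
2467 - u = 2467 - 1*(-13093/4) = 2467 + 13093/4 = 22961/4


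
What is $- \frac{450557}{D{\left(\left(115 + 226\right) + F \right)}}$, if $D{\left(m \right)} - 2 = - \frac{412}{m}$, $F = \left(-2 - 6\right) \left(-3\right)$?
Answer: $- \frac{164453305}{318} \approx -5.1715 \cdot 10^{5}$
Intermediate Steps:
$F = 24$ ($F = \left(-8\right) \left(-3\right) = 24$)
$D{\left(m \right)} = 2 - \frac{412}{m}$
$- \frac{450557}{D{\left(\left(115 + 226\right) + F \right)}} = - \frac{450557}{2 - \frac{412}{\left(115 + 226\right) + 24}} = - \frac{450557}{2 - \frac{412}{341 + 24}} = - \frac{450557}{2 - \frac{412}{365}} = - \frac{450557}{\frac{318}{365}} = \left(-450557\right) \frac{365}{318} = - \frac{164453305}{318}$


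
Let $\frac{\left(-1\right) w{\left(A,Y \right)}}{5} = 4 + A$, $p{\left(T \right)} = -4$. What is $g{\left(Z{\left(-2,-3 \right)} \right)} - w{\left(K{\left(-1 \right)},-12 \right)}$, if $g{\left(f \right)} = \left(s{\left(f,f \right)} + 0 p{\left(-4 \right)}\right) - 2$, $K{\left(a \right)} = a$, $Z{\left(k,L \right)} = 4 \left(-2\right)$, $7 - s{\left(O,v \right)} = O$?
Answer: $28$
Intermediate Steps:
$s{\left(O,v \right)} = 7 - O$
$Z{\left(k,L \right)} = -8$
$w{\left(A,Y \right)} = -20 - 5 A$ ($w{\left(A,Y \right)} = - 5 \left(4 + A\right) = -20 - 5 A$)
$g{\left(f \right)} = 5 - f$ ($g{\left(f \right)} = \left(\left(7 - f\right) + 0 \left(-4\right)\right) - 2 = \left(\left(7 - f\right) + 0\right) - 2 = \left(7 - f\right) - 2 = 5 - f$)
$g{\left(Z{\left(-2,-3 \right)} \right)} - w{\left(K{\left(-1 \right)},-12 \right)} = \left(5 - -8\right) - \left(-20 - -5\right) = \left(5 + 8\right) - \left(-20 + 5\right) = 13 - -15 = 13 + 15 = 28$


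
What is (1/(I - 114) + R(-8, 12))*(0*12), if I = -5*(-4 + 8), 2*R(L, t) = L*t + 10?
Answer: 0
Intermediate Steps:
R(L, t) = 5 + L*t/2 (R(L, t) = (L*t + 10)/2 = (10 + L*t)/2 = 5 + L*t/2)
I = -20 (I = -5*4 = -20)
(1/(I - 114) + R(-8, 12))*(0*12) = (1/(-20 - 114) + (5 + (½)*(-8)*12))*(0*12) = (1/(-134) + (5 - 48))*0 = (-1/134 - 43)*0 = -5763/134*0 = 0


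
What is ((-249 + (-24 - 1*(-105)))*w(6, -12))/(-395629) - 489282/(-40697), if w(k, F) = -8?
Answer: 193519451610/16100913413 ≈ 12.019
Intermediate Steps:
((-249 + (-24 - 1*(-105)))*w(6, -12))/(-395629) - 489282/(-40697) = ((-249 + (-24 - 1*(-105)))*(-8))/(-395629) - 489282/(-40697) = ((-249 + (-24 + 105))*(-8))*(-1/395629) - 489282*(-1/40697) = ((-249 + 81)*(-8))*(-1/395629) + 489282/40697 = -168*(-8)*(-1/395629) + 489282/40697 = 1344*(-1/395629) + 489282/40697 = -1344/395629 + 489282/40697 = 193519451610/16100913413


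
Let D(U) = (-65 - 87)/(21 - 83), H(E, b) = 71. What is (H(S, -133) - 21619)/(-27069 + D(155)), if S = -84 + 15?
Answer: 667988/839063 ≈ 0.79611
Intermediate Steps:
S = -69
D(U) = 76/31 (D(U) = -152/(-62) = -152*(-1/62) = 76/31)
(H(S, -133) - 21619)/(-27069 + D(155)) = (71 - 21619)/(-27069 + 76/31) = -21548/(-839063/31) = -21548*(-31/839063) = 667988/839063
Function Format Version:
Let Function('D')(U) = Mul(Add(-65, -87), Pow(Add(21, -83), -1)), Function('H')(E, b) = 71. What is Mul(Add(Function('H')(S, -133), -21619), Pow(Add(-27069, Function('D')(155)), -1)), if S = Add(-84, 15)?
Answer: Rational(667988, 839063) ≈ 0.79611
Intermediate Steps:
S = -69
Function('D')(U) = Rational(76, 31) (Function('D')(U) = Mul(-152, Pow(-62, -1)) = Mul(-152, Rational(-1, 62)) = Rational(76, 31))
Mul(Add(Function('H')(S, -133), -21619), Pow(Add(-27069, Function('D')(155)), -1)) = Mul(Add(71, -21619), Pow(Add(-27069, Rational(76, 31)), -1)) = Mul(-21548, Pow(Rational(-839063, 31), -1)) = Mul(-21548, Rational(-31, 839063)) = Rational(667988, 839063)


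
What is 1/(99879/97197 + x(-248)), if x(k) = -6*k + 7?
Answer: 32399/48469798 ≈ 0.00066844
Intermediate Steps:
x(k) = 7 - 6*k
1/(99879/97197 + x(-248)) = 1/(99879/97197 + (7 - 6*(-248))) = 1/(99879*(1/97197) + (7 + 1488)) = 1/(33293/32399 + 1495) = 1/(48469798/32399) = 32399/48469798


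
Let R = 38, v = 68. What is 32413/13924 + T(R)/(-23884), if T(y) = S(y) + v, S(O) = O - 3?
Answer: 48294870/20785051 ≈ 2.3235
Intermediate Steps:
S(O) = -3 + O
T(y) = 65 + y (T(y) = (-3 + y) + 68 = 65 + y)
32413/13924 + T(R)/(-23884) = 32413/13924 + (65 + 38)/(-23884) = 32413*(1/13924) + 103*(-1/23884) = 32413/13924 - 103/23884 = 48294870/20785051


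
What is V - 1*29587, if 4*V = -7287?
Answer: -125635/4 ≈ -31409.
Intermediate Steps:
V = -7287/4 (V = (¼)*(-7287) = -7287/4 ≈ -1821.8)
V - 1*29587 = -7287/4 - 1*29587 = -7287/4 - 29587 = -125635/4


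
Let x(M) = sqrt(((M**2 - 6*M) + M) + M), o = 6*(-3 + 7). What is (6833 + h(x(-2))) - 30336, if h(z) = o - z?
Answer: -23479 - 2*sqrt(3) ≈ -23482.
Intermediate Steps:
o = 24 (o = 6*4 = 24)
x(M) = sqrt(M**2 - 4*M) (x(M) = sqrt((M**2 - 5*M) + M) = sqrt(M**2 - 4*M))
h(z) = 24 - z
(6833 + h(x(-2))) - 30336 = (6833 + (24 - sqrt(-2*(-4 - 2)))) - 30336 = (6833 + (24 - sqrt(-2*(-6)))) - 30336 = (6833 + (24 - sqrt(12))) - 30336 = (6833 + (24 - 2*sqrt(3))) - 30336 = (6857 - 2*sqrt(3)) - 30336 = -23479 - 2*sqrt(3)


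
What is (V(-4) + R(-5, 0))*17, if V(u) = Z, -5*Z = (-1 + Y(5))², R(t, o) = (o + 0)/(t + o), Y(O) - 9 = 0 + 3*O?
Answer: -8993/5 ≈ -1798.6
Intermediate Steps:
Y(O) = 9 + 3*O (Y(O) = 9 + (0 + 3*O) = 9 + 3*O)
R(t, o) = o/(o + t)
Z = -529/5 (Z = -(-1 + (9 + 3*5))²/5 = -(-1 + (9 + 15))²/5 = -(-1 + 24)²/5 = -⅕*23² = -⅕*529 = -529/5 ≈ -105.80)
V(u) = -529/5
(V(-4) + R(-5, 0))*17 = (-529/5 + 0/(0 - 5))*17 = (-529/5 + 0/(-5))*17 = (-529/5 + 0*(-⅕))*17 = (-529/5 + 0)*17 = -529/5*17 = -8993/5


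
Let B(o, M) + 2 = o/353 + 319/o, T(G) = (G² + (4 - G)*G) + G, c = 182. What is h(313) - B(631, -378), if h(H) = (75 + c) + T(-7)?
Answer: 49383664/222743 ≈ 221.71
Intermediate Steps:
T(G) = G + G² + G*(4 - G) (T(G) = (G² + G*(4 - G)) + G = G + G² + G*(4 - G))
B(o, M) = -2 + 319/o + o/353 (B(o, M) = -2 + (o/353 + 319/o) = -2 + (319/o + o/353) = -2 + 319/o + o/353)
h(H) = 222 (h(H) = (75 + 182) + 5*(-7) = 257 - 35 = 222)
h(313) - B(631, -378) = 222 - (-2 + 319/631 + (1/353)*631) = 222 - (-2 + 319*(1/631) + 631/353) = 222 - (-2 + 319/631 + 631/353) = 222 - 1*65282/222743 = 222 - 65282/222743 = 49383664/222743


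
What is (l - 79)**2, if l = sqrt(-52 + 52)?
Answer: 6241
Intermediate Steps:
l = 0 (l = sqrt(0) = 0)
(l - 79)**2 = (0 - 79)**2 = (-79)**2 = 6241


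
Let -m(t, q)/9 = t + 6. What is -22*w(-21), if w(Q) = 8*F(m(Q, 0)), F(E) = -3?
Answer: 528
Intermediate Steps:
m(t, q) = -54 - 9*t (m(t, q) = -9*(t + 6) = -9*(6 + t) = -54 - 9*t)
w(Q) = -24 (w(Q) = 8*(-3) = -24)
-22*w(-21) = -22*(-24) = 528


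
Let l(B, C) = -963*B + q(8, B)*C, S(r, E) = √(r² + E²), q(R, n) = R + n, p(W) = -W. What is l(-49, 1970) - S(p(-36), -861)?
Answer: -33583 - 3*√82513 ≈ -34445.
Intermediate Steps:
S(r, E) = √(E² + r²)
l(B, C) = -963*B + C*(8 + B) (l(B, C) = -963*B + (8 + B)*C = -963*B + C*(8 + B))
l(-49, 1970) - S(p(-36), -861) = (-963*(-49) + 1970*(8 - 49)) - √((-861)² + (-1*(-36))²) = (47187 + 1970*(-41)) - √(741321 + 36²) = (47187 - 80770) - √(741321 + 1296) = -33583 - √742617 = -33583 - 3*√82513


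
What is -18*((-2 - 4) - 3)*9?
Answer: 1458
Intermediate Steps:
-18*((-2 - 4) - 3)*9 = -18*(-6 - 3)*9 = -18*(-9)*9 = 162*9 = 1458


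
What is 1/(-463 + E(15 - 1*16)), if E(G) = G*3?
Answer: -1/466 ≈ -0.0021459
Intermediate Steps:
E(G) = 3*G
1/(-463 + E(15 - 1*16)) = 1/(-463 + 3*(15 - 1*16)) = 1/(-463 + 3*(15 - 16)) = 1/(-463 + 3*(-1)) = 1/(-463 - 3) = 1/(-466) = -1/466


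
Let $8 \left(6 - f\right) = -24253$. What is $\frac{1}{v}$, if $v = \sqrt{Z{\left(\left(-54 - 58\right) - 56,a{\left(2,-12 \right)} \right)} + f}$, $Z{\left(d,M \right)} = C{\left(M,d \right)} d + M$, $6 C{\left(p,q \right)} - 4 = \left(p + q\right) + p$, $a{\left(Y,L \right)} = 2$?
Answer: $\frac{2 \sqrt{120314}}{60157} \approx 0.011532$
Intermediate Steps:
$f = \frac{24301}{8}$ ($f = 6 - - \frac{24253}{8} = 6 + \frac{24253}{8} = \frac{24301}{8} \approx 3037.6$)
$C{\left(p,q \right)} = \frac{2}{3} + \frac{p}{3} + \frac{q}{6}$ ($C{\left(p,q \right)} = \frac{2}{3} + \frac{\left(p + q\right) + p}{6} = \frac{2}{3} + \frac{q + 2 p}{6} = \frac{2}{3} + \left(\frac{p}{3} + \frac{q}{6}\right) = \frac{2}{3} + \frac{p}{3} + \frac{q}{6}$)
$Z{\left(d,M \right)} = M + d \left(\frac{2}{3} + \frac{M}{3} + \frac{d}{6}\right)$ ($Z{\left(d,M \right)} = \left(\frac{2}{3} + \frac{M}{3} + \frac{d}{6}\right) d + M = d \left(\frac{2}{3} + \frac{M}{3} + \frac{d}{6}\right) + M = M + d \left(\frac{2}{3} + \frac{M}{3} + \frac{d}{6}\right)$)
$v = \frac{\sqrt{120314}}{4}$ ($v = \sqrt{\left(2 + \frac{\left(\left(-54 - 58\right) - 56\right) \left(4 - 168 + 2 \cdot 2\right)}{6}\right) + \frac{24301}{8}} = \sqrt{\left(2 + \frac{\left(-112 - 56\right) \left(4 - 168 + 4\right)}{6}\right) + \frac{24301}{8}} = \sqrt{\left(2 + \frac{1}{6} \left(-168\right) \left(4 - 168 + 4\right)\right) + \frac{24301}{8}} = \sqrt{\left(2 + \frac{1}{6} \left(-168\right) \left(-160\right)\right) + \frac{24301}{8}} = \sqrt{\left(2 + 4480\right) + \frac{24301}{8}} = \sqrt{4482 + \frac{24301}{8}} = \sqrt{\frac{60157}{8}} = \frac{\sqrt{120314}}{4} \approx 86.716$)
$\frac{1}{v} = \frac{1}{\frac{1}{4} \sqrt{120314}} = \frac{2 \sqrt{120314}}{60157}$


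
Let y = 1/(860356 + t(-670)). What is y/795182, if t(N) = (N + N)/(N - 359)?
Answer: 1029/703980718874848 ≈ 1.4617e-12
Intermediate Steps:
t(N) = 2*N/(-359 + N) (t(N) = (2*N)/(-359 + N) = 2*N/(-359 + N))
y = 1029/885307664 (y = 1/(860356 + 2*(-670)/(-359 - 670)) = 1/(860356 + 2*(-670)/(-1029)) = 1/(860356 + 2*(-670)*(-1/1029)) = 1/(860356 + 1340/1029) = 1/(885307664/1029) = 1029/885307664 ≈ 1.1623e-6)
y/795182 = (1029/885307664)/795182 = (1029/885307664)*(1/795182) = 1029/703980718874848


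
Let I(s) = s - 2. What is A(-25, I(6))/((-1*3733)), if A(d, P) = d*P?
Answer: 100/3733 ≈ 0.026788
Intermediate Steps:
I(s) = -2 + s
A(d, P) = P*d
A(-25, I(6))/((-1*3733)) = ((-2 + 6)*(-25))/((-1*3733)) = (4*(-25))/(-3733) = -100*(-1/3733) = 100/3733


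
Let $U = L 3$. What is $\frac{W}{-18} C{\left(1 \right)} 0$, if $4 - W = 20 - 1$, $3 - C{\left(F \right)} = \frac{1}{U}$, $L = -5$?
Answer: $0$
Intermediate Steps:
$U = -15$ ($U = \left(-5\right) 3 = -15$)
$C{\left(F \right)} = \frac{46}{15}$ ($C{\left(F \right)} = 3 - \frac{1}{-15} = 3 - - \frac{1}{15} = 3 + \frac{1}{15} = \frac{46}{15}$)
$W = -15$ ($W = 4 - \left(20 - 1\right) = 4 - 19 = -15$)
$\frac{W}{-18} C{\left(1 \right)} 0 = - \frac{15}{-18} \cdot \frac{46}{15} \cdot 0 = \left(-15\right) \left(- \frac{1}{18}\right) \frac{46}{15} \cdot 0 = \frac{5}{6} \cdot \frac{46}{15} \cdot 0 = \frac{23}{9} \cdot 0 = 0$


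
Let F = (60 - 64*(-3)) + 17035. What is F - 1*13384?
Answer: 3903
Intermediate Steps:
F = 17287 (F = (60 + 192) + 17035 = 252 + 17035 = 17287)
F - 1*13384 = 17287 - 1*13384 = 17287 - 13384 = 3903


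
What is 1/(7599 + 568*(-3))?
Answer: 1/5895 ≈ 0.00016964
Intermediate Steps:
1/(7599 + 568*(-3)) = 1/(7599 - 1704) = 1/5895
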